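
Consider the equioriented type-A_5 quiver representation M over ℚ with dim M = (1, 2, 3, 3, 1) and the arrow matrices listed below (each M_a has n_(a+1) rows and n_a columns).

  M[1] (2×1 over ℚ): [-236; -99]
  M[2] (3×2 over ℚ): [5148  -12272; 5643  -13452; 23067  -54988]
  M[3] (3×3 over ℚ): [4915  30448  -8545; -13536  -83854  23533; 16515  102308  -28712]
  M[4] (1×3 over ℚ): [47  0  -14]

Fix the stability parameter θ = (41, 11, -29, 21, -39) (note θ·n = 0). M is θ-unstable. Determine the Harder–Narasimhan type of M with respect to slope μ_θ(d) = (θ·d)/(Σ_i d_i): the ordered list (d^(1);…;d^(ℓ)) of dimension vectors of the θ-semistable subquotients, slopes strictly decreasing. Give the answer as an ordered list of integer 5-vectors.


Interval decomposition of M: I[1,2], I[2,5], I[3,4]^2.
HN type (ℓ=4): μ^(1)=26; μ^(2)=21; μ^(3)=-9; μ^(4)=-29

((1, 1, 0, 0, 0); (0, 0, 0, 2, 0); (0, 1, 1, 1, 1); (0, 0, 2, 0, 0))


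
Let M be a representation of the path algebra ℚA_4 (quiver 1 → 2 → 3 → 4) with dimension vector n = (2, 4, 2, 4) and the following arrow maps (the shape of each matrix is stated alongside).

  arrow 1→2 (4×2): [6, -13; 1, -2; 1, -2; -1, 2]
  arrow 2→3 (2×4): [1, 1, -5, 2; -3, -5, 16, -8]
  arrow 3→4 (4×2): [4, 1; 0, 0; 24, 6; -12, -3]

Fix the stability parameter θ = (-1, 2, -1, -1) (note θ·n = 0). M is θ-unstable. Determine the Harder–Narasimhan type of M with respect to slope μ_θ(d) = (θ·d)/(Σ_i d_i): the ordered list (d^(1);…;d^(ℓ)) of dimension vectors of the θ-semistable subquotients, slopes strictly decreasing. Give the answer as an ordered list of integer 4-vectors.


Barcode: M ≅ I[1,3], I[1,4], I[2,2]^2, I[4,4]^3. HN layers by μ_θ (4 steps, strictly decreasing):
  μ^(1)=2; μ^(2)=1/2; μ^(3)=0; μ^(4)=-1

((0, 2, 0, 0); (0, 1, 1, 0); (0, 1, 1, 1); (2, 0, 0, 3))


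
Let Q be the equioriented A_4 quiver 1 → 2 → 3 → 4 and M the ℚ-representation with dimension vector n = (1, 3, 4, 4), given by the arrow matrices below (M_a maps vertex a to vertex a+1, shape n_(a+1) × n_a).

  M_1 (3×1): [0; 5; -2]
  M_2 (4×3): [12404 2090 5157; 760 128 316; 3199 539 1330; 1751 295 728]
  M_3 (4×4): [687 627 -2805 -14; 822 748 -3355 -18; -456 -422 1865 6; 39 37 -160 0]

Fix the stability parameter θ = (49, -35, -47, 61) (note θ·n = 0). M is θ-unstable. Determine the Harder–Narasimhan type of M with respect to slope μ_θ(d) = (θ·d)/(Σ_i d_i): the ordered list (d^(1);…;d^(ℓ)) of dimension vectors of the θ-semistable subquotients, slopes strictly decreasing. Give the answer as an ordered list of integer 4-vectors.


Interval decomposition of M: I[1,4], I[2,2], I[2,4], I[3,3]^2, I[4,4]^2.
HN type (ℓ=5): μ^(1)=61; μ^(2)=-11; μ^(3)=-35; μ^(4)=-41; μ^(5)=-47

((0, 0, 0, 4); (1, 1, 1, 0); (0, 1, 0, 0); (0, 1, 1, 0); (0, 0, 2, 0))


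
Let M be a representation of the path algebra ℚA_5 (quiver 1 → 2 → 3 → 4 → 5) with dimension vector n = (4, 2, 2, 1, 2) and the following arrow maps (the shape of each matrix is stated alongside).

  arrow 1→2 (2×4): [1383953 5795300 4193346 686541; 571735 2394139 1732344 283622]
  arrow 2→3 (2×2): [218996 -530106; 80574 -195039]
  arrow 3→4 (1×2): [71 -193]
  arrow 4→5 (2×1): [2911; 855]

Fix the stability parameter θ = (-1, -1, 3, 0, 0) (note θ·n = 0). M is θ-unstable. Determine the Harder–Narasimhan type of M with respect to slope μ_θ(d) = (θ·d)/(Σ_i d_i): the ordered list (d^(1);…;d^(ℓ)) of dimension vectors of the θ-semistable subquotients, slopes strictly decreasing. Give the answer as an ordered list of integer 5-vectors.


Interval decomposition of M: I[1,1]^2, I[1,2], I[1,5], I[3,3], I[5,5].
HN type (ℓ=4): μ^(1)=3; μ^(2)=1; μ^(3)=0; μ^(4)=-1

((0, 0, 1, 0, 0); (0, 0, 1, 1, 1); (0, 0, 0, 0, 1); (4, 2, 0, 0, 0))


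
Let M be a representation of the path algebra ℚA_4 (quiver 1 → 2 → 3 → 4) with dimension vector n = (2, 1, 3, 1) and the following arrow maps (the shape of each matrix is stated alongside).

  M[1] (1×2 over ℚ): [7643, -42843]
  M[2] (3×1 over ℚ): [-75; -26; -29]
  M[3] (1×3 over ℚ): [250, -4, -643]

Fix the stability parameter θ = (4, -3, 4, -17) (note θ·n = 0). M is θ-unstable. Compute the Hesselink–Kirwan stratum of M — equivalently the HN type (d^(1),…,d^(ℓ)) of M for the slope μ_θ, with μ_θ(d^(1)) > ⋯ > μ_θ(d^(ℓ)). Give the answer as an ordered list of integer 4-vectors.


Via rank(M_{q-1}∘⋯∘M_p): M ≅ I[1,1], I[1,4], I[3,3]^2.
μ_θ-semistable layers: μ^(1)=4; μ^(2)=-3

((1, 0, 2, 0); (1, 1, 1, 1))


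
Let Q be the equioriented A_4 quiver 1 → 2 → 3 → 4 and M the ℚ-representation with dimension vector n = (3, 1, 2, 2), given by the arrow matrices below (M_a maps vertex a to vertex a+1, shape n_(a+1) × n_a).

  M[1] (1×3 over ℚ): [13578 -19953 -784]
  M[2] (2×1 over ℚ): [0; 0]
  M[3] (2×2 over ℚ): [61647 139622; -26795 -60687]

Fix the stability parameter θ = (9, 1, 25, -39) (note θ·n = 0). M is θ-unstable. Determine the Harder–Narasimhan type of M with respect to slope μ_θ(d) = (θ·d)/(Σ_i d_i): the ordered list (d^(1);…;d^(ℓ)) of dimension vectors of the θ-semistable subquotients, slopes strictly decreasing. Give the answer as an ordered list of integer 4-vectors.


Interval decomposition of M: I[1,1]^2, I[1,2], I[3,4]^2.
HN type (ℓ=3): μ^(1)=9; μ^(2)=5; μ^(3)=-7

((2, 0, 0, 0); (1, 1, 0, 0); (0, 0, 2, 2))


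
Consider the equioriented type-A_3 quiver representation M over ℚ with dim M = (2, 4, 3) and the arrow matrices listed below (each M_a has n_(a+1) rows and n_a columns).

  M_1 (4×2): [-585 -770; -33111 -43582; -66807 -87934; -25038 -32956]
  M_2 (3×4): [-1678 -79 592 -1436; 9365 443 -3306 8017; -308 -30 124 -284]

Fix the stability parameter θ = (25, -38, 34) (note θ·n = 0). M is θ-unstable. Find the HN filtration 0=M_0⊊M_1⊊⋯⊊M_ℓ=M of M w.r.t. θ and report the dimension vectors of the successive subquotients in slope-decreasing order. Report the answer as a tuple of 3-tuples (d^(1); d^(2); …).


Interval decomposition of M: I[1,1], I[1,3], I[2,2], I[2,3]^2.
HN type (ℓ=4): μ^(1)=34; μ^(2)=25; μ^(3)=-13/2; μ^(4)=-38

((0, 0, 3); (1, 0, 0); (1, 1, 0); (0, 3, 0))


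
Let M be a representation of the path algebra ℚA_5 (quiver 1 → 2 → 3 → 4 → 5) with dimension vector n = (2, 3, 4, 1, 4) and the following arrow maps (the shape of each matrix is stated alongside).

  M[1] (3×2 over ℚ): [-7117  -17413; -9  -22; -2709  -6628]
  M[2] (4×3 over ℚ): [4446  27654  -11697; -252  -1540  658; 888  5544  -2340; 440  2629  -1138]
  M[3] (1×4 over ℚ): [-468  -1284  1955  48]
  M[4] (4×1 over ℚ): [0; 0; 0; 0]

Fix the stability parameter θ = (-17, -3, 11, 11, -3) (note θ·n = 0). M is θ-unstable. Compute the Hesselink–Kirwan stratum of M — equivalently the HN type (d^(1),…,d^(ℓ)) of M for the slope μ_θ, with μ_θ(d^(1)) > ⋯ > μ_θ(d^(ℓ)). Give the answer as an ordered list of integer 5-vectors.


Interval decomposition of M: I[1,2], I[1,3], I[2,3], I[3,3], I[3,4], I[5,5]^4.
HN type (ℓ=3): μ^(1)=11; μ^(2)=-3; μ^(3)=-17

((0, 0, 4, 1, 0); (0, 3, 0, 0, 4); (2, 0, 0, 0, 0))


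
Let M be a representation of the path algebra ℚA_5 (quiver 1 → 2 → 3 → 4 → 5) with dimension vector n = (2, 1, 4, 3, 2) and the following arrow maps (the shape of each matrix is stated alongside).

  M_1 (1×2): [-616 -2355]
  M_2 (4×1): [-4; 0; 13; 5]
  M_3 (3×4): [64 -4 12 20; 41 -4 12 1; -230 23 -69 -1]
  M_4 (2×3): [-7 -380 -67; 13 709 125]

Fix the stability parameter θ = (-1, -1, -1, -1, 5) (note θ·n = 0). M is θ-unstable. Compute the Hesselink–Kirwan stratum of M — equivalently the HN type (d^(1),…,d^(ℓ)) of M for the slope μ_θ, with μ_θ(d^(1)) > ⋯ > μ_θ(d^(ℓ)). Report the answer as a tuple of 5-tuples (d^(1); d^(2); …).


Via rank(M_{q-1}∘⋯∘M_p): M ≅ I[1,1], I[1,5], I[3,3]^2, I[3,5], I[4,4].
μ_θ-semistable layers: μ^(1)=5; μ^(2)=-1

((0, 0, 0, 0, 2); (2, 1, 4, 3, 0))


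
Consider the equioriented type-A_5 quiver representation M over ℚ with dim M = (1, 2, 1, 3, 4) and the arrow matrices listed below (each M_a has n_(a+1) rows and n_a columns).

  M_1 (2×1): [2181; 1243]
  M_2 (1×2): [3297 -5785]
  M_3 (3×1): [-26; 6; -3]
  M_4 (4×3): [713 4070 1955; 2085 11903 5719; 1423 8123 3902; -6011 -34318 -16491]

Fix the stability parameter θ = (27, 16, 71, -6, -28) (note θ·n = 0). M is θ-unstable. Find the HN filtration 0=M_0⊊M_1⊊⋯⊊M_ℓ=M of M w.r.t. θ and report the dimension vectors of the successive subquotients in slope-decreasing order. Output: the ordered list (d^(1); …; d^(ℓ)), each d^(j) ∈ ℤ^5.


Via rank(M_{q-1}∘⋯∘M_p): M ≅ I[1,5], I[2,2], I[4,5]^2, I[5,5].
μ_θ-semistable layers: μ^(1)=16; μ^(2)=-17; μ^(3)=-28

((1, 2, 1, 1, 1); (0, 0, 0, 2, 2); (0, 0, 0, 0, 1))


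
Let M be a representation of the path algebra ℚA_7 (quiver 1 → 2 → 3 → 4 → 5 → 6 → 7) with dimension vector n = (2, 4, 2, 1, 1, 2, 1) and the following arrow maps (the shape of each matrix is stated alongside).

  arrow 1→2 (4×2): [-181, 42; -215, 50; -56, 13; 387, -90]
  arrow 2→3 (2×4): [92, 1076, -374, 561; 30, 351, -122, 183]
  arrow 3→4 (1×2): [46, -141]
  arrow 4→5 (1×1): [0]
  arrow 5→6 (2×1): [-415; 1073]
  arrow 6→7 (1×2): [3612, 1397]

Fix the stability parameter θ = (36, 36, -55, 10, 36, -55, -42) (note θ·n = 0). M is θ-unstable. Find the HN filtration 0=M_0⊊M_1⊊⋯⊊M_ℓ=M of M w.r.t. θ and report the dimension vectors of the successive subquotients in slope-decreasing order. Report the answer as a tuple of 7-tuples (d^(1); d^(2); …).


Barcode: M ≅ I[1,3], I[1,4], I[2,2]^2, I[5,7], I[6,6]. HN layers by μ_θ (5 steps, strictly decreasing):
  μ^(1)=36; μ^(2)=10; μ^(3)=17/3; μ^(4)=-61/3; μ^(5)=-55

((0, 2, 0, 0, 0, 0, 0); (0, 0, 0, 1, 0, 0, 0); (2, 2, 2, 0, 0, 0, 0); (0, 0, 0, 0, 1, 1, 1); (0, 0, 0, 0, 0, 1, 0))


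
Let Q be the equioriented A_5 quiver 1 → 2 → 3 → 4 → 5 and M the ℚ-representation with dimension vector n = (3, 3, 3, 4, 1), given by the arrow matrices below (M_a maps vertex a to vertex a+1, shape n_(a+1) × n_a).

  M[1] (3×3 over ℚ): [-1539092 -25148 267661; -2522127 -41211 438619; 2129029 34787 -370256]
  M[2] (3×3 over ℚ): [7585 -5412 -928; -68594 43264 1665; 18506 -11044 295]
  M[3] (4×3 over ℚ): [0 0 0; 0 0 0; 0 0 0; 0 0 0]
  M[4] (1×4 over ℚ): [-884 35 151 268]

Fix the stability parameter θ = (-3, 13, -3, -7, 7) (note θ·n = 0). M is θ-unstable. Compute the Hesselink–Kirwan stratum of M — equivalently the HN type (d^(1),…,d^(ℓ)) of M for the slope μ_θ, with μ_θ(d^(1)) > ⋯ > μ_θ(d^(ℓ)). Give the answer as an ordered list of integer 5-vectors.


Interval decomposition of M: I[1,3]^3, I[4,4]^3, I[4,5].
HN type (ℓ=4): μ^(1)=7; μ^(2)=5; μ^(3)=-3; μ^(4)=-7

((0, 0, 0, 0, 1); (0, 3, 3, 0, 0); (3, 0, 0, 0, 0); (0, 0, 0, 4, 0))


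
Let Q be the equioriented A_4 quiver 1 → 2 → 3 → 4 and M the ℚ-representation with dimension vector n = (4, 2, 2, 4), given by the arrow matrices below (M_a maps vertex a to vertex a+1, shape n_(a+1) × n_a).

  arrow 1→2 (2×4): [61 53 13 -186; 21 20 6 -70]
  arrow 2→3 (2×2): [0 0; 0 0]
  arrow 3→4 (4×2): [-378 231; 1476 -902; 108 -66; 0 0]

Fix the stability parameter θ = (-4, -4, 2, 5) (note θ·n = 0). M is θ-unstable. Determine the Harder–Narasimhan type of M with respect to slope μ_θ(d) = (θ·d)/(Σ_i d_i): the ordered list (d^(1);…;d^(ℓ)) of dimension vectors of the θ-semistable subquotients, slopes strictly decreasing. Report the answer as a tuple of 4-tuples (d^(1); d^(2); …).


Via rank(M_{q-1}∘⋯∘M_p): M ≅ I[1,1]^2, I[1,2]^2, I[3,3], I[3,4], I[4,4]^3.
μ_θ-semistable layers: μ^(1)=5; μ^(2)=2; μ^(3)=-4

((0, 0, 0, 4); (0, 0, 2, 0); (4, 2, 0, 0))


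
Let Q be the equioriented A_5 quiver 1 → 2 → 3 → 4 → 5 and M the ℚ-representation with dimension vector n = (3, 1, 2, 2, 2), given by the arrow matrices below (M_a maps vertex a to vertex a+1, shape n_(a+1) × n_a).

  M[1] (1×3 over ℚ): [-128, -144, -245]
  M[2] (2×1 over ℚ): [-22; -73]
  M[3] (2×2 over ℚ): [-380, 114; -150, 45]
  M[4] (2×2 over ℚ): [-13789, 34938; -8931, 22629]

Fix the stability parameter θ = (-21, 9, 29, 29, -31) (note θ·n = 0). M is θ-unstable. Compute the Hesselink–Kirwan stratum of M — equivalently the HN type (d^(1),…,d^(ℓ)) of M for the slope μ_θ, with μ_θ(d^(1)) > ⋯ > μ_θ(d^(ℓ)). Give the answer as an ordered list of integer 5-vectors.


Barcode: M ≅ I[1,1]^2, I[1,5], I[3,3], I[4,5]. HN layers by μ_θ (4 steps, strictly decreasing):
  μ^(1)=29; μ^(2)=9; μ^(3)=-1; μ^(4)=-21

((0, 0, 1, 0, 0); (0, 1, 1, 1, 1); (0, 0, 0, 1, 1); (3, 0, 0, 0, 0))


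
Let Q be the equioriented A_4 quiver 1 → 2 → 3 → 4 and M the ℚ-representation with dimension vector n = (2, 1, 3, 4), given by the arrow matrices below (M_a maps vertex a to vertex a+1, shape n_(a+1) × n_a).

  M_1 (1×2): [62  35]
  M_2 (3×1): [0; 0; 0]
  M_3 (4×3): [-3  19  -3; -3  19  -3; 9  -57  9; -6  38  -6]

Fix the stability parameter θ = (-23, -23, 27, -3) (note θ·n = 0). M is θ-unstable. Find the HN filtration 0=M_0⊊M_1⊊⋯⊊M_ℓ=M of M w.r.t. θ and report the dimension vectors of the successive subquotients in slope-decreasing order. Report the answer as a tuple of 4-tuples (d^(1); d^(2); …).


Barcode: M ≅ I[1,1], I[1,2], I[3,3]^2, I[3,4], I[4,4]^3. HN layers by μ_θ (4 steps, strictly decreasing):
  μ^(1)=27; μ^(2)=12; μ^(3)=-3; μ^(4)=-23

((0, 0, 2, 0); (0, 0, 1, 1); (0, 0, 0, 3); (2, 1, 0, 0))


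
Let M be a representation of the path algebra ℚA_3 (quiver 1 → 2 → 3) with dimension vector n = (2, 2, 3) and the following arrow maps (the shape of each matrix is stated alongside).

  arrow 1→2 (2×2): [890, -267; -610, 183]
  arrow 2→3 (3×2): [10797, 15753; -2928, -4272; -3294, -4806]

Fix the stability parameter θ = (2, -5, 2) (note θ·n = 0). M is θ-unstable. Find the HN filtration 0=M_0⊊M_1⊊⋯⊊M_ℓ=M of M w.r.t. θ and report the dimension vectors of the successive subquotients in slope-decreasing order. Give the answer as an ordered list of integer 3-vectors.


Barcode: M ≅ I[1,1], I[1,2], I[2,3], I[3,3]^2. HN layers by μ_θ (3 steps, strictly decreasing):
  μ^(1)=2; μ^(2)=-3/2; μ^(3)=-5

((1, 0, 3); (1, 1, 0); (0, 1, 0))


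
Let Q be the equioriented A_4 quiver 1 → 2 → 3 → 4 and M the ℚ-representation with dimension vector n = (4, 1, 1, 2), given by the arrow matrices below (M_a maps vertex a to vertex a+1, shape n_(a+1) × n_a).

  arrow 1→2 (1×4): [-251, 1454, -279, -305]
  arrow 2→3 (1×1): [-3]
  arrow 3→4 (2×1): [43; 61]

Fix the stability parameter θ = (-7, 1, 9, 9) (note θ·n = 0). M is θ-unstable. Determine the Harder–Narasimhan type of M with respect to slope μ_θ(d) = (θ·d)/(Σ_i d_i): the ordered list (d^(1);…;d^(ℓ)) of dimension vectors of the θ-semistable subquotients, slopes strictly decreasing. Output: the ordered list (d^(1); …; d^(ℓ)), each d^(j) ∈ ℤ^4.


Barcode: M ≅ I[1,1]^3, I[1,4], I[4,4]. HN layers by μ_θ (3 steps, strictly decreasing):
  μ^(1)=9; μ^(2)=1; μ^(3)=-7

((0, 0, 1, 2); (0, 1, 0, 0); (4, 0, 0, 0))


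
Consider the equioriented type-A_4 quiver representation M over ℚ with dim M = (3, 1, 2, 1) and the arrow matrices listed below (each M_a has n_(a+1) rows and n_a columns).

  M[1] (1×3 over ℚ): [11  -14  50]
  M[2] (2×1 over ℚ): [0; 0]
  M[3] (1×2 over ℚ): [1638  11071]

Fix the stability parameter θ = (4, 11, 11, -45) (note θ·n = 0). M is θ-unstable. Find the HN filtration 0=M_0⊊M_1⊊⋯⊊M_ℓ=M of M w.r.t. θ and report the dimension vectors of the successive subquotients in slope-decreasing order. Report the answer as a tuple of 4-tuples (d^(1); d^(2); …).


Interval decomposition of M: I[1,1]^2, I[1,2], I[3,3], I[3,4].
HN type (ℓ=3): μ^(1)=11; μ^(2)=4; μ^(3)=-17

((0, 1, 1, 0); (3, 0, 0, 0); (0, 0, 1, 1))


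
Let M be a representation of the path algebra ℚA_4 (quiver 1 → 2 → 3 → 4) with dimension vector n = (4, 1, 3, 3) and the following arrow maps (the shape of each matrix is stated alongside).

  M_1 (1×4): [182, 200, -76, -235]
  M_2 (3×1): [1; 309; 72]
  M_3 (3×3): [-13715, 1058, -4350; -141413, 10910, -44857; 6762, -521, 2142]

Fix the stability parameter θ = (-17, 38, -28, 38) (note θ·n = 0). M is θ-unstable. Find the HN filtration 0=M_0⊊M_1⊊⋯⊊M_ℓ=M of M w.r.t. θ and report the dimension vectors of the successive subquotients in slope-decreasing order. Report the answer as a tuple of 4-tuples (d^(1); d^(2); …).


Interval decomposition of M: I[1,1]^3, I[1,4], I[3,4]^2.
HN type (ℓ=4): μ^(1)=38; μ^(2)=5; μ^(3)=-17; μ^(4)=-28

((0, 0, 0, 3); (0, 1, 1, 0); (4, 0, 0, 0); (0, 0, 2, 0))


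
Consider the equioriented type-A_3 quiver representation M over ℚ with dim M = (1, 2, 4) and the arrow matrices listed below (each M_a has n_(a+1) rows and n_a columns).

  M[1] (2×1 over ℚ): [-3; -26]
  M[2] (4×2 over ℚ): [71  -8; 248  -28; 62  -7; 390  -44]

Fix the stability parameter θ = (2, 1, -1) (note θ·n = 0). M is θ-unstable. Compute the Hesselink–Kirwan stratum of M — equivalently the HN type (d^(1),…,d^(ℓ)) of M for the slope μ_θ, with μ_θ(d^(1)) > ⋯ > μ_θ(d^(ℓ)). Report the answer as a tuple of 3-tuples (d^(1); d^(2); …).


Interval decomposition of M: I[1,3], I[2,3], I[3,3]^2.
HN type (ℓ=3): μ^(1)=2/3; μ^(2)=0; μ^(3)=-1

((1, 1, 1); (0, 1, 1); (0, 0, 2))


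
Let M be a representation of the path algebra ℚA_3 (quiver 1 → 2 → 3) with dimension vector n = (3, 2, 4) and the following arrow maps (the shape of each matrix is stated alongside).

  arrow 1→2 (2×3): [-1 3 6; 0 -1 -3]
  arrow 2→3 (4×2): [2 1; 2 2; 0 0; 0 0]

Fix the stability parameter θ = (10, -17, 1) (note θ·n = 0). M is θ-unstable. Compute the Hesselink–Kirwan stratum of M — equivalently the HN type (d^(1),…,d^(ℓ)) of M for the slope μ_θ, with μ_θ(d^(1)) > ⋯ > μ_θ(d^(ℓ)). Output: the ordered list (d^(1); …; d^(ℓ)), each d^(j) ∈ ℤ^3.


Interval decomposition of M: I[1,1], I[1,3]^2, I[3,3]^2.
HN type (ℓ=3): μ^(1)=10; μ^(2)=1; μ^(3)=-7/2

((1, 0, 0); (0, 0, 4); (2, 2, 0))


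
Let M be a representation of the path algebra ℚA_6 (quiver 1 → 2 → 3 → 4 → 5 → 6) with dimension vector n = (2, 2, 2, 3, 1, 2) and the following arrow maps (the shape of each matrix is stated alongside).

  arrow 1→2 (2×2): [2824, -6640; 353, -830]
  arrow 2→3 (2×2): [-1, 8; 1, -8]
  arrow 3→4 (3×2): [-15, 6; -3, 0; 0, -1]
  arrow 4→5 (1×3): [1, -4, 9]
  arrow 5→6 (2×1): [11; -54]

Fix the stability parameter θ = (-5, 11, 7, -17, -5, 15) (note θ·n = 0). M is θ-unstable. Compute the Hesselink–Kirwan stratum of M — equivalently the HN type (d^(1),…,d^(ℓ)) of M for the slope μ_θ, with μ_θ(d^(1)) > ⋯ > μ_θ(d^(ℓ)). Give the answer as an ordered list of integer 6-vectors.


Via rank(M_{q-1}∘⋯∘M_p): M ≅ I[1,1], I[1,2], I[2,4], I[3,6], I[4,4], I[6,6].
μ_θ-semistable layers: μ^(1)=15; μ^(2)=11; μ^(3)=1/3; μ^(4)=-5; μ^(5)=-17

((0, 0, 0, 0, 0, 2); (0, 1, 0, 0, 0, 0); (0, 1, 1, 1, 0, 0); (2, 0, 1, 1, 1, 0); (0, 0, 0, 1, 0, 0))


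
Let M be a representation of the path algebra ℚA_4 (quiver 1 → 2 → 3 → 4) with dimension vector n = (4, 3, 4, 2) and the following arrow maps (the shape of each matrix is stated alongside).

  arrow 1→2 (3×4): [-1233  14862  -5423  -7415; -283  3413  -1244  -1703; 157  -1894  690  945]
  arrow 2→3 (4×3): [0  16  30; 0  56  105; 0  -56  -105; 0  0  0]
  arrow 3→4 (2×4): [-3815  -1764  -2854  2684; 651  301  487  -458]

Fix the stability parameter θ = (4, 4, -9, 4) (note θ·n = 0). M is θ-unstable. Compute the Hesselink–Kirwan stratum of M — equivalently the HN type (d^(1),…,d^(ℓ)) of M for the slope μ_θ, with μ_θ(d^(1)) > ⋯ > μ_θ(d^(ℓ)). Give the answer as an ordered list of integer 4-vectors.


Via rank(M_{q-1}∘⋯∘M_p): M ≅ I[1,1], I[1,2]^2, I[1,3], I[3,3], I[3,4]^2.
μ_θ-semistable layers: μ^(1)=4; μ^(2)=-1/3; μ^(3)=-9

((3, 2, 0, 2); (1, 1, 1, 0); (0, 0, 3, 0))


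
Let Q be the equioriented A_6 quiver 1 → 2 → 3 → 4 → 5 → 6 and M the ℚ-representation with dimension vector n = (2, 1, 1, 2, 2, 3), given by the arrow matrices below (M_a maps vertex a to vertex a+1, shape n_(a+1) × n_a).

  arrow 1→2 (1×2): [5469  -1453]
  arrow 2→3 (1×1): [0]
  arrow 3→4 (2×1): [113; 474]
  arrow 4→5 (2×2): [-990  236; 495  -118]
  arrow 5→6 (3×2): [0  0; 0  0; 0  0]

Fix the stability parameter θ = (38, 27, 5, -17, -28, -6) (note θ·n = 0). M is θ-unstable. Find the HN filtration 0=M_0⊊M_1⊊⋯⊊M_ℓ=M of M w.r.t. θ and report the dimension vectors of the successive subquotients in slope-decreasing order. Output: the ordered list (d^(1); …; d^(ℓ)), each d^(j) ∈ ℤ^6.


Interval decomposition of M: I[1,1], I[1,2], I[3,5], I[4,4], I[5,5], I[6,6]^3.
HN type (ℓ=6): μ^(1)=38; μ^(2)=65/2; μ^(3)=-6; μ^(4)=-40/3; μ^(5)=-17; μ^(6)=-28

((1, 0, 0, 0, 0, 0); (1, 1, 0, 0, 0, 0); (0, 0, 0, 0, 0, 3); (0, 0, 1, 1, 1, 0); (0, 0, 0, 1, 0, 0); (0, 0, 0, 0, 1, 0))


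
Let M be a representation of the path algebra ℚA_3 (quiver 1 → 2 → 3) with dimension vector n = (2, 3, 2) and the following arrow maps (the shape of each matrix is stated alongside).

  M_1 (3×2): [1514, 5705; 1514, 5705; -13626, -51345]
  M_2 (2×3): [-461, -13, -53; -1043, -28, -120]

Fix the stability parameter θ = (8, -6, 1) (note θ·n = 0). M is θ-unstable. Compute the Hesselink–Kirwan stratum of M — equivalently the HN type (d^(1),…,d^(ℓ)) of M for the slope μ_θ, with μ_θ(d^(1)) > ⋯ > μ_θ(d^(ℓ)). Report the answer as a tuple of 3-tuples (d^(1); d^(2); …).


Via rank(M_{q-1}∘⋯∘M_p): M ≅ I[1,1], I[1,3], I[2,2], I[2,3].
μ_θ-semistable layers: μ^(1)=8; μ^(2)=1; μ^(3)=-6

((1, 0, 0); (1, 1, 2); (0, 2, 0))


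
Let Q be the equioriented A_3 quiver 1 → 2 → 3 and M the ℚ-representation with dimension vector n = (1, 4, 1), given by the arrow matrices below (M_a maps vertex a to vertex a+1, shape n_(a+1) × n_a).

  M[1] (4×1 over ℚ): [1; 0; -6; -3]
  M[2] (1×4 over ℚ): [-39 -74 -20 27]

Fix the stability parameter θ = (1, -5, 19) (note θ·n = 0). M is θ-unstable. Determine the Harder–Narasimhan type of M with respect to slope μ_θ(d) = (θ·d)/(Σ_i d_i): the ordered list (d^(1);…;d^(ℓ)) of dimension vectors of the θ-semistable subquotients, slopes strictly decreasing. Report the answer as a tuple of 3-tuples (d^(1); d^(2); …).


Interval decomposition of M: I[1,2], I[2,2]^2, I[2,3].
HN type (ℓ=3): μ^(1)=19; μ^(2)=-2; μ^(3)=-5

((0, 0, 1); (1, 1, 0); (0, 3, 0))


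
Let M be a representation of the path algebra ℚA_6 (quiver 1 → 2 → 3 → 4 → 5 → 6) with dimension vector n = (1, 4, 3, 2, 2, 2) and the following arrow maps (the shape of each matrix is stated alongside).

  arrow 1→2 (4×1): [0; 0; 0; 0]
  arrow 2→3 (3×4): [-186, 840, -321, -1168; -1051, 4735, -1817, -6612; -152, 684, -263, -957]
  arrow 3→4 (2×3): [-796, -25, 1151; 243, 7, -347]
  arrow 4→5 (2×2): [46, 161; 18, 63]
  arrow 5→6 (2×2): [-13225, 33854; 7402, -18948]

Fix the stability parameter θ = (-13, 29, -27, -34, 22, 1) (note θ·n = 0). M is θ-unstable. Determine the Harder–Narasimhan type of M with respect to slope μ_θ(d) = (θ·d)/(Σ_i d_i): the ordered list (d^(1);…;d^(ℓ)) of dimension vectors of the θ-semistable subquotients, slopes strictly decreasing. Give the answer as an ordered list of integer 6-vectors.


Interval decomposition of M: I[1,1], I[2,2], I[2,3], I[2,4], I[2,6], I[5,6].
HN type (ℓ=5): μ^(1)=29; μ^(2)=23/2; μ^(3)=1; μ^(4)=-32/3; μ^(5)=-13

((0, 1, 0, 0, 0, 0); (0, 0, 0, 0, 2, 2); (0, 1, 1, 0, 0, 0); (0, 2, 2, 2, 0, 0); (1, 0, 0, 0, 0, 0))


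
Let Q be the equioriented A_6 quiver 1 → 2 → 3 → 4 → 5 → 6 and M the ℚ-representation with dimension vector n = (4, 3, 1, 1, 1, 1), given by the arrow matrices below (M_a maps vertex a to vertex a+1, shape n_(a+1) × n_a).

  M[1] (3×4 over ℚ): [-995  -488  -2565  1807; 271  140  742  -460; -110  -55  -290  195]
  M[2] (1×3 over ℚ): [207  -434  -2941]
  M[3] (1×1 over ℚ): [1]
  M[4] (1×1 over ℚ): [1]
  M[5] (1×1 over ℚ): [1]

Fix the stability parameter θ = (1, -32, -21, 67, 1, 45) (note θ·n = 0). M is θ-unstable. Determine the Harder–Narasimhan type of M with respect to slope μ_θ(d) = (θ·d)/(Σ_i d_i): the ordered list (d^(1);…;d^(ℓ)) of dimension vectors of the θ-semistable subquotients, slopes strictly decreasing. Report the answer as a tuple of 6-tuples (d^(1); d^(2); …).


Via rank(M_{q-1}∘⋯∘M_p): M ≅ I[1,1], I[1,2]^2, I[1,6].
μ_θ-semistable layers: μ^(1)=45; μ^(2)=34; μ^(3)=1; μ^(4)=-31/2; μ^(5)=-52/3

((0, 0, 0, 0, 0, 1); (0, 0, 0, 1, 1, 0); (1, 0, 0, 0, 0, 0); (2, 2, 0, 0, 0, 0); (1, 1, 1, 0, 0, 0))


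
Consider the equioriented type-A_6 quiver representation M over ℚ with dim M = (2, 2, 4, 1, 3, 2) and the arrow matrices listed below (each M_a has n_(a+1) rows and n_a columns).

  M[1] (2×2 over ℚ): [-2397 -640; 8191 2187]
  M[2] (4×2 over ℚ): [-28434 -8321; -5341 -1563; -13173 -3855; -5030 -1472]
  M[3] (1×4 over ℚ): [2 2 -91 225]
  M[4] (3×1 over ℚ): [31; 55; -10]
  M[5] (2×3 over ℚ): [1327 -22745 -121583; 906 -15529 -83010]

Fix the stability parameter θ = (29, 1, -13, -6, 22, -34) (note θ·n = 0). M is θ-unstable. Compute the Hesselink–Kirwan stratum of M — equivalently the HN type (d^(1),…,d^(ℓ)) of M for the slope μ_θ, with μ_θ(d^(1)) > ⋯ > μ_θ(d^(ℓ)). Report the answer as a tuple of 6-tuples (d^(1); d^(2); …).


Via rank(M_{q-1}∘⋯∘M_p): M ≅ I[1,3], I[1,6], I[3,3]^2, I[5,5], I[5,6].
μ_θ-semistable layers: μ^(1)=22; μ^(2)=17/3; μ^(3)=-1/6; μ^(4)=-6; μ^(5)=-13

((0, 0, 0, 0, 1, 0); (1, 1, 1, 0, 0, 0); (1, 1, 1, 1, 1, 1); (0, 0, 0, 0, 1, 1); (0, 0, 2, 0, 0, 0))


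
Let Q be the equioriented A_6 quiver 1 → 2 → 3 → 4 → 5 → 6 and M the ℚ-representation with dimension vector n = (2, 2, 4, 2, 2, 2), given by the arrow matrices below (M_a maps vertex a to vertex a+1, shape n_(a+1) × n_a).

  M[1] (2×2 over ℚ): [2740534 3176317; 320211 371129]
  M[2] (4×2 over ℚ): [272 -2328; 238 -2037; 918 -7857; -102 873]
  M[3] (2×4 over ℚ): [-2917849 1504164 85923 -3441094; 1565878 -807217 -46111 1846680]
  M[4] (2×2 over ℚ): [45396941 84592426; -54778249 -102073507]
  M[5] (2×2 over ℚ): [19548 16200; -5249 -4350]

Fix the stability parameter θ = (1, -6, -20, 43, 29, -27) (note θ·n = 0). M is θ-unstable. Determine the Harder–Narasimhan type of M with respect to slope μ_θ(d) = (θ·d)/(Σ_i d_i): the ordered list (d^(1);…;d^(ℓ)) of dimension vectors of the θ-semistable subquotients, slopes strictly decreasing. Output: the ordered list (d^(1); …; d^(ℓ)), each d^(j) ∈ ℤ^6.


Barcode: M ≅ I[1,2], I[1,6], I[3,3]^2, I[3,5], I[6,6]. HN layers by μ_θ (6 steps, strictly decreasing):
  μ^(1)=36; μ^(2)=15; μ^(3)=-5/2; μ^(4)=-25/3; μ^(5)=-20; μ^(6)=-27

((0, 0, 0, 1, 1, 0); (0, 0, 0, 1, 1, 1); (1, 1, 0, 0, 0, 0); (1, 1, 1, 0, 0, 0); (0, 0, 3, 0, 0, 0); (0, 0, 0, 0, 0, 1))


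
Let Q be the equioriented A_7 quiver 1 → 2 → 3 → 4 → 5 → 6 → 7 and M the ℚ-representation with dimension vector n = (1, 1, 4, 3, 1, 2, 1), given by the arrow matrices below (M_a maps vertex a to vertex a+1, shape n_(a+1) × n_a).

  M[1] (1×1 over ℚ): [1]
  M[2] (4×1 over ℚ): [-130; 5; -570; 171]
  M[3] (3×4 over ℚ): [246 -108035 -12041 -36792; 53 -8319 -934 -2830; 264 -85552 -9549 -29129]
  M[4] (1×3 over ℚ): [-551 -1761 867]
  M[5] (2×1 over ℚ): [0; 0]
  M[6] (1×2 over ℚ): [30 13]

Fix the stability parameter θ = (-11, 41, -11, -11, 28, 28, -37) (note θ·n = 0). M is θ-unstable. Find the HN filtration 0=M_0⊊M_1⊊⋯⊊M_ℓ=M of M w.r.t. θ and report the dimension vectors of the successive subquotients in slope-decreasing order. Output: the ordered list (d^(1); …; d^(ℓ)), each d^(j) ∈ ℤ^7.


Barcode: M ≅ I[1,5], I[3,3], I[3,4]^2, I[6,6], I[6,7]. HN layers by μ_θ (4 steps, strictly decreasing):
  μ^(1)=28; μ^(2)=19/3; μ^(3)=-9/2; μ^(4)=-11

((0, 0, 0, 0, 1, 1, 0); (0, 1, 1, 1, 0, 0, 0); (0, 0, 0, 0, 0, 1, 1); (1, 0, 3, 2, 0, 0, 0))


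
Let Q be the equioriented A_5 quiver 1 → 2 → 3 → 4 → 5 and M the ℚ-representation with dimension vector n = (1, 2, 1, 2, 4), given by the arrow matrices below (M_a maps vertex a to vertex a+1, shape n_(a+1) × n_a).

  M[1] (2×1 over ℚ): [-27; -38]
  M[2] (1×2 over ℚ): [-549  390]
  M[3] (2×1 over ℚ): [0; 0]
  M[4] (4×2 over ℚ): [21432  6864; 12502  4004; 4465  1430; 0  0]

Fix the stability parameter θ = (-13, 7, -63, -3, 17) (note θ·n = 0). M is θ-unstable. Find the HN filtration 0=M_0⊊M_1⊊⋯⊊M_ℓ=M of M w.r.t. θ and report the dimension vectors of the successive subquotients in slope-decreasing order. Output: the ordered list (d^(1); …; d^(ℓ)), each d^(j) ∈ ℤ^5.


Barcode: M ≅ I[1,3], I[2,2], I[4,4], I[4,5], I[5,5]^3. HN layers by μ_θ (4 steps, strictly decreasing):
  μ^(1)=17; μ^(2)=7; μ^(3)=-3; μ^(4)=-23

((0, 0, 0, 0, 4); (0, 1, 0, 0, 0); (0, 0, 0, 2, 0); (1, 1, 1, 0, 0))


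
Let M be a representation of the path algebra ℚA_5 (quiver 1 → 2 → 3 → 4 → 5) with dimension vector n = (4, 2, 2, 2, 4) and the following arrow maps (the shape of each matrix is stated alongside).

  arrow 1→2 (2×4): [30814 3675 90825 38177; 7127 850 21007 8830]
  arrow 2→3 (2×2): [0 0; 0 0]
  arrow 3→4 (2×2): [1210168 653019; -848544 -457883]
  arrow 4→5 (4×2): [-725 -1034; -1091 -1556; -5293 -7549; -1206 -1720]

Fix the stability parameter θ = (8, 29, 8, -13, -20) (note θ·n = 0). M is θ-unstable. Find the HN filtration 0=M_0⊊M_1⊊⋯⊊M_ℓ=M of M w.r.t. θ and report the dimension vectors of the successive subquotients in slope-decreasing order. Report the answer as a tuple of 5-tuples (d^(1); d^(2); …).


Via rank(M_{q-1}∘⋯∘M_p): M ≅ I[1,1]^2, I[1,2]^2, I[3,5]^2, I[5,5]^2.
μ_θ-semistable layers: μ^(1)=29; μ^(2)=8; μ^(3)=-25/3; μ^(4)=-20

((0, 2, 0, 0, 0); (4, 0, 0, 0, 0); (0, 0, 2, 2, 2); (0, 0, 0, 0, 2))


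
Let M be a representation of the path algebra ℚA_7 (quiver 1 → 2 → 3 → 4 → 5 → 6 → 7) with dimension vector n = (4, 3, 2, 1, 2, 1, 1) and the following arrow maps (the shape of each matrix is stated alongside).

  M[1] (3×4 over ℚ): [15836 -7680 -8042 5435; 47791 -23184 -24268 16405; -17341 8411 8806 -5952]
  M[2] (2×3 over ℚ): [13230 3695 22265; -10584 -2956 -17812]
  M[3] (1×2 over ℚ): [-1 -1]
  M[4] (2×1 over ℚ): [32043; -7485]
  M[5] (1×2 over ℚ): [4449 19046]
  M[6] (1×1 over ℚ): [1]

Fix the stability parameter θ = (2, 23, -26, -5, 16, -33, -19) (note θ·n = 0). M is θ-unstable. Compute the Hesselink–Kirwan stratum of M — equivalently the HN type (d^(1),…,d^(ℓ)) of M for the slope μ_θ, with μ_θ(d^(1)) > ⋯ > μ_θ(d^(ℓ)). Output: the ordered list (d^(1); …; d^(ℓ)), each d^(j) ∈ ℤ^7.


Barcode: M ≅ I[1,1], I[1,2]^2, I[1,7], I[3,3], I[5,5]. HN layers by μ_θ (5 steps, strictly decreasing):
  μ^(1)=23; μ^(2)=16; μ^(3)=2; μ^(4)=-6; μ^(5)=-26

((0, 2, 0, 0, 0, 0, 0); (0, 0, 0, 0, 1, 0, 0); (3, 0, 0, 0, 0, 0, 0); (1, 1, 1, 1, 1, 1, 1); (0, 0, 1, 0, 0, 0, 0))


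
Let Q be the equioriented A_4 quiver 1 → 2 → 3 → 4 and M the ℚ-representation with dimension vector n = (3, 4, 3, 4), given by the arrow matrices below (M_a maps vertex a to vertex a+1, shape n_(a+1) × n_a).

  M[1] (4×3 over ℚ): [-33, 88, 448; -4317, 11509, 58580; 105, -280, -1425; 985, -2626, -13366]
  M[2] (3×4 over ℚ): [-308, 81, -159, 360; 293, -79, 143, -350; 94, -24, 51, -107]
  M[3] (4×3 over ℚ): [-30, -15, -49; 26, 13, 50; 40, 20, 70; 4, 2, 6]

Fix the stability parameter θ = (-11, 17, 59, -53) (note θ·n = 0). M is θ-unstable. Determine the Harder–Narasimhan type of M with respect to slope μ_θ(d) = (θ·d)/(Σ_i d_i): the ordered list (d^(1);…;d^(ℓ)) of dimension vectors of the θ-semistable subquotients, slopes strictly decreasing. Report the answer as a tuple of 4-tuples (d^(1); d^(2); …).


Interval decomposition of M: I[1,3], I[1,4]^2, I[2,2], I[4,4]^2.
HN type (ℓ=5): μ^(1)=59; μ^(2)=17; μ^(3)=23/3; μ^(4)=-11; μ^(5)=-53

((0, 0, 1, 0); (0, 2, 0, 0); (0, 2, 2, 2); (3, 0, 0, 0); (0, 0, 0, 2))


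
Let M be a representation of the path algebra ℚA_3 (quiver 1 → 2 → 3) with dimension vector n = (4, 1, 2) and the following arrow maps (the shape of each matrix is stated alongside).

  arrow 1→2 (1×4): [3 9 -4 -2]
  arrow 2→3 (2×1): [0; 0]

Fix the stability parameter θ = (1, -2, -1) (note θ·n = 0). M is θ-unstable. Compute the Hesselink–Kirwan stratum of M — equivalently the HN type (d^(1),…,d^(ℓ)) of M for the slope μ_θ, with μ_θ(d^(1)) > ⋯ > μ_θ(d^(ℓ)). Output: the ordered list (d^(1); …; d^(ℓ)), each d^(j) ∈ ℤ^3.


Via rank(M_{q-1}∘⋯∘M_p): M ≅ I[1,1]^3, I[1,2], I[3,3]^2.
μ_θ-semistable layers: μ^(1)=1; μ^(2)=-1/2; μ^(3)=-1

((3, 0, 0); (1, 1, 0); (0, 0, 2))


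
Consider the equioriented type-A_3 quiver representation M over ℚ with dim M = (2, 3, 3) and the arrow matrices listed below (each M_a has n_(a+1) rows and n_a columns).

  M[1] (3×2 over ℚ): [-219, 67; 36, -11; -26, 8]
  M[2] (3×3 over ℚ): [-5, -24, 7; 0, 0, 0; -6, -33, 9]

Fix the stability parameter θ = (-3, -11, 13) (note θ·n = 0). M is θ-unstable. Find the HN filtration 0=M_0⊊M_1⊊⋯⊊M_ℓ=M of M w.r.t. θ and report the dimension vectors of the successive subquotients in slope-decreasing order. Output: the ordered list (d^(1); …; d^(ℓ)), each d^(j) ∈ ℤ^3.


Via rank(M_{q-1}∘⋯∘M_p): M ≅ I[1,3]^2, I[2,2], I[3,3].
μ_θ-semistable layers: μ^(1)=13; μ^(2)=-7; μ^(3)=-11

((0, 0, 3); (2, 2, 0); (0, 1, 0))


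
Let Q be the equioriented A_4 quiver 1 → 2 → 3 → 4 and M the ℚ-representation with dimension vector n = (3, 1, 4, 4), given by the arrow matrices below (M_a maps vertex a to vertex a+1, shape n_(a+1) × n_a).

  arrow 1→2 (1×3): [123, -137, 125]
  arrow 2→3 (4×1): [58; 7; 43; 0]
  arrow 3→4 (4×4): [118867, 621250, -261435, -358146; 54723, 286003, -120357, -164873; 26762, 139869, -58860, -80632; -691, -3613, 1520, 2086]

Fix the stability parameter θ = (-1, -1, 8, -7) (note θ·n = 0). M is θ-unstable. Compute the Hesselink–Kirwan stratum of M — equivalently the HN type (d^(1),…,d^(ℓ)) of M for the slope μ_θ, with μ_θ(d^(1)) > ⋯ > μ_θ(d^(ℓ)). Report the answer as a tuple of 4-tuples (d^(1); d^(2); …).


Via rank(M_{q-1}∘⋯∘M_p): M ≅ I[1,1]^2, I[1,4], I[3,4]^3.
μ_θ-semistable layers: μ^(1)=1/2; μ^(2)=-1

((0, 0, 4, 4); (3, 1, 0, 0))


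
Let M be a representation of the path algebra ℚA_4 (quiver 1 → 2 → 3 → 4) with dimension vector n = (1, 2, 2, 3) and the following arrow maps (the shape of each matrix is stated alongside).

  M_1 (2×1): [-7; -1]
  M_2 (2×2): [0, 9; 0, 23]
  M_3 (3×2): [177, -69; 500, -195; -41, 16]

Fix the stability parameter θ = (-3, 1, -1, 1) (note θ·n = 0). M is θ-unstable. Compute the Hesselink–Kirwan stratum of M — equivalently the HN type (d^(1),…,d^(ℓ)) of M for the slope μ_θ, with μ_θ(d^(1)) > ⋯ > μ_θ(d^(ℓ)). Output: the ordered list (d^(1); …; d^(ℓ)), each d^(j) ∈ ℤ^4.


Interval decomposition of M: I[1,4], I[2,2], I[3,4], I[4,4].
HN type (ℓ=4): μ^(1)=1; μ^(2)=0; μ^(3)=-1; μ^(4)=-3

((0, 1, 0, 3); (0, 1, 1, 0); (0, 0, 1, 0); (1, 0, 0, 0))


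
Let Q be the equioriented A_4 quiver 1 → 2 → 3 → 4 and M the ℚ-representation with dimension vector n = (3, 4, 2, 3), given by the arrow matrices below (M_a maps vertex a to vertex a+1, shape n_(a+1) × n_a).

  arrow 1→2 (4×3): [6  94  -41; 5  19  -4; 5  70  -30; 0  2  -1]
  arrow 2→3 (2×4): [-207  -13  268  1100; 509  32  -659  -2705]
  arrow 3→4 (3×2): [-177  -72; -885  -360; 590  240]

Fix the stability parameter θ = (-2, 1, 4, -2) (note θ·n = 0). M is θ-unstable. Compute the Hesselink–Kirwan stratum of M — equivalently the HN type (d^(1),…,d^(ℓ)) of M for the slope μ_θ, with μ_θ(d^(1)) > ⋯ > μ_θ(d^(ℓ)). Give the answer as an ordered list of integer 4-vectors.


Via rank(M_{q-1}∘⋯∘M_p): M ≅ I[1,2], I[1,3], I[1,4], I[2,2], I[4,4]^2.
μ_θ-semistable layers: μ^(1)=4; μ^(2)=1; μ^(3)=-2

((0, 0, 1, 0); (0, 4, 1, 1); (3, 0, 0, 2))


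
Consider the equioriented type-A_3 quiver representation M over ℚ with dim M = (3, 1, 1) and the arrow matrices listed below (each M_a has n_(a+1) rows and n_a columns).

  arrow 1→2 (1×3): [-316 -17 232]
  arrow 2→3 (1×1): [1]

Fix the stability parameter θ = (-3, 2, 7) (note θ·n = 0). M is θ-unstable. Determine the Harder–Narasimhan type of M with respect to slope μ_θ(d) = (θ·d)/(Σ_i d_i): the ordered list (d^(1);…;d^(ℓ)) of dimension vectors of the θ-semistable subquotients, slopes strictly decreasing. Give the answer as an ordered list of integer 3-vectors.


Barcode: M ≅ I[1,1]^2, I[1,3]. HN layers by μ_θ (3 steps, strictly decreasing):
  μ^(1)=7; μ^(2)=2; μ^(3)=-3

((0, 0, 1); (0, 1, 0); (3, 0, 0))


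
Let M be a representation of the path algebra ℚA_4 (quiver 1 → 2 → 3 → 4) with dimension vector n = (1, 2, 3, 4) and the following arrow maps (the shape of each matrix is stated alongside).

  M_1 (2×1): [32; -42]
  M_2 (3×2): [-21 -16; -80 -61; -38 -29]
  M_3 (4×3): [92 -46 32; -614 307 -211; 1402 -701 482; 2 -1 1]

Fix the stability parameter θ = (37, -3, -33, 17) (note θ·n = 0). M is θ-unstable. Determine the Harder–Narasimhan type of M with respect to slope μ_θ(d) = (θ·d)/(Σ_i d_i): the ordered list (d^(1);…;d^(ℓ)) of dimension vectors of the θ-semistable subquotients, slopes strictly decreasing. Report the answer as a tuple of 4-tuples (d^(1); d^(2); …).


Barcode: M ≅ I[1,4], I[2,3], I[3,4], I[4,4]^2. HN layers by μ_θ (4 steps, strictly decreasing):
  μ^(1)=17; μ^(2)=1/3; μ^(3)=-18; μ^(4)=-33

((0, 0, 0, 4); (1, 1, 1, 0); (0, 1, 1, 0); (0, 0, 1, 0))


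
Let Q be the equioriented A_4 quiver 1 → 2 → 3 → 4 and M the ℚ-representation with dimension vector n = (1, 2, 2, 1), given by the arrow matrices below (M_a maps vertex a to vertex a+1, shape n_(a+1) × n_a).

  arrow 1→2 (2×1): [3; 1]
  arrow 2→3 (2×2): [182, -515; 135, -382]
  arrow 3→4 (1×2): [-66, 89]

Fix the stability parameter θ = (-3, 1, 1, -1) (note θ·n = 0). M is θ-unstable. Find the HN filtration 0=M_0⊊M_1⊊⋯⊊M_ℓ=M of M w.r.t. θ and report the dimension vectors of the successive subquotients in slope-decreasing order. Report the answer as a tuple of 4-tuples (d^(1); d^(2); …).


Interval decomposition of M: I[1,4], I[2,3].
HN type (ℓ=3): μ^(1)=1; μ^(2)=1/3; μ^(3)=-3

((0, 1, 1, 0); (0, 1, 1, 1); (1, 0, 0, 0))


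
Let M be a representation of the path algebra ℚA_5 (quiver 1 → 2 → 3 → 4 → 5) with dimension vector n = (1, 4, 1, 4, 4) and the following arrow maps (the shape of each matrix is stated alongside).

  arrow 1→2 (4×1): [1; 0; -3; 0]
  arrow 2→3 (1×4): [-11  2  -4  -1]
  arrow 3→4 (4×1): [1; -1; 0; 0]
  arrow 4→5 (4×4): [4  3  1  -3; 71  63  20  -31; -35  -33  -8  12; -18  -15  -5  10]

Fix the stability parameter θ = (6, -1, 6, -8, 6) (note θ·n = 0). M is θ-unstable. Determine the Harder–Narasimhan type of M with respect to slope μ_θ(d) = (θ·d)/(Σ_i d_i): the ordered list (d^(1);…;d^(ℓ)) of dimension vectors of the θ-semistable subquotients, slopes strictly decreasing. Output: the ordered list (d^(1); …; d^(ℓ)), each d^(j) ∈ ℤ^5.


Via rank(M_{q-1}∘⋯∘M_p): M ≅ I[1,5], I[2,2]^3, I[4,4], I[4,5]^2, I[5,5].
μ_θ-semistable layers: μ^(1)=6; μ^(2)=3/4; μ^(3)=-1; μ^(4)=-8

((0, 0, 0, 0, 4); (1, 1, 1, 1, 0); (0, 3, 0, 0, 0); (0, 0, 0, 3, 0))


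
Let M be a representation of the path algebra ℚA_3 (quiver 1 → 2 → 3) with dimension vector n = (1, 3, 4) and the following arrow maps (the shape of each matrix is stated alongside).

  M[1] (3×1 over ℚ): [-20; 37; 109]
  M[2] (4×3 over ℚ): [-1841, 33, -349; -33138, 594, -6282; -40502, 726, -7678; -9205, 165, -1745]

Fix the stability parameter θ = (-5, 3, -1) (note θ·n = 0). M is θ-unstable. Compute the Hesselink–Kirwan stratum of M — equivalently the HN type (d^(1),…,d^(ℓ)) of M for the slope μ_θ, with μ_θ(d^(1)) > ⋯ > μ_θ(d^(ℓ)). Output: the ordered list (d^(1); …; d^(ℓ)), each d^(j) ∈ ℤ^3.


Interval decomposition of M: I[1,2], I[2,2], I[2,3], I[3,3]^3.
HN type (ℓ=4): μ^(1)=3; μ^(2)=1; μ^(3)=-1; μ^(4)=-5

((0, 2, 0); (0, 1, 1); (0, 0, 3); (1, 0, 0))
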